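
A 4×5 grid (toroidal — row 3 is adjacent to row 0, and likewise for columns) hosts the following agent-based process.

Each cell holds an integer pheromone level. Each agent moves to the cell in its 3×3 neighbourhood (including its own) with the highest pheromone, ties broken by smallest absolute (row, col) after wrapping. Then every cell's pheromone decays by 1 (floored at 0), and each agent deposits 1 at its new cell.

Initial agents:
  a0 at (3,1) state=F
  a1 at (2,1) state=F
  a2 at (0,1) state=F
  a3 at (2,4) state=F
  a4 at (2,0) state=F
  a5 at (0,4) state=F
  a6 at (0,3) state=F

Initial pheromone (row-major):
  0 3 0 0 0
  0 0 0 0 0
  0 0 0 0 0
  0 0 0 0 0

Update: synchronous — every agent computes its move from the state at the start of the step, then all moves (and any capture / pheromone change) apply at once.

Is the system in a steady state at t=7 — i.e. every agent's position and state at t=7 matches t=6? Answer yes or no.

t=1: a0@(0,1) a1@(1,0) a2@(0,1) a3@(1,0) a4@(1,0) a5@(0,0) a6@(0,2) | pheromone: 1 4 1 0 0 / 3 0 0 0 0 / 0 0 0 0 0 / 0 0 0 0 0
t=2: a0@(0,1) a1@(0,1) a2@(0,1) a3@(0,1) a4@(0,1) a5@(0,1) a6@(0,1) | pheromone: 0 10 0 0 0 / 2 0 0 0 0 / 0 0 0 0 0 / 0 0 0 0 0
t=3: a0@(0,1) a1@(0,1) a2@(0,1) a3@(0,1) a4@(0,1) a5@(0,1) a6@(0,1) | pheromone: 0 16 0 0 0 / 1 0 0 0 0 / 0 0 0 0 0 / 0 0 0 0 0
t=4: a0@(0,1) a1@(0,1) a2@(0,1) a3@(0,1) a4@(0,1) a5@(0,1) a6@(0,1) | pheromone: 0 22 0 0 0 / 0 0 0 0 0 / 0 0 0 0 0 / 0 0 0 0 0
t=5: a0@(0,1) a1@(0,1) a2@(0,1) a3@(0,1) a4@(0,1) a5@(0,1) a6@(0,1) | pheromone: 0 28 0 0 0 / 0 0 0 0 0 / 0 0 0 0 0 / 0 0 0 0 0
t=6: a0@(0,1) a1@(0,1) a2@(0,1) a3@(0,1) a4@(0,1) a5@(0,1) a6@(0,1) | pheromone: 0 34 0 0 0 / 0 0 0 0 0 / 0 0 0 0 0 / 0 0 0 0 0
t=7: a0@(0,1) a1@(0,1) a2@(0,1) a3@(0,1) a4@(0,1) a5@(0,1) a6@(0,1) | pheromone: 0 40 0 0 0 / 0 0 0 0 0 / 0 0 0 0 0 / 0 0 0 0 0

yes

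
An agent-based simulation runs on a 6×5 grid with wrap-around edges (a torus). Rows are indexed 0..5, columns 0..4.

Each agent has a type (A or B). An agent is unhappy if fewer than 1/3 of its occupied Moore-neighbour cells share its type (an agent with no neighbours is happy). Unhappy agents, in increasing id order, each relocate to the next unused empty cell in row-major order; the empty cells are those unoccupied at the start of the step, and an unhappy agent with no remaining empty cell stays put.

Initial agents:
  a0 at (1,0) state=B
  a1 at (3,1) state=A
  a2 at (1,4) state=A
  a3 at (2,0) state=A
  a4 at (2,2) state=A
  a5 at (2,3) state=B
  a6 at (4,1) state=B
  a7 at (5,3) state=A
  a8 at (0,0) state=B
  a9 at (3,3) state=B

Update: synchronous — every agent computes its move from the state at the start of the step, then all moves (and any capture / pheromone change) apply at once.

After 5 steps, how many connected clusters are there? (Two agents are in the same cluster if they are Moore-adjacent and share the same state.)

t=1: a0@(1,0):B a1@(3,1):A a2@(0,1):A a3@(2,0):A a4@(2,2):A a5@(2,3):B a6@(0,2):B a7@(5,3):A a8@(0,0):B a9@(3,3):B
t=2: a0@(1,0):B a1@(3,1):A a2@(0,3):A a3@(2,0):A a4@(2,2):A a5@(2,3):B a6@(0,4):B a7@(1,1):A a8@(0,0):B a9@(3,3):B
t=3: a0@(1,0):B a1@(3,1):A a2@(0,1):A a3@(2,0):A a4@(2,2):A a5@(2,3):B a6@(0,4):B a7@(1,1):A a8@(0,0):B a9@(3,3):B
t=4: (unchanged — steady state)

3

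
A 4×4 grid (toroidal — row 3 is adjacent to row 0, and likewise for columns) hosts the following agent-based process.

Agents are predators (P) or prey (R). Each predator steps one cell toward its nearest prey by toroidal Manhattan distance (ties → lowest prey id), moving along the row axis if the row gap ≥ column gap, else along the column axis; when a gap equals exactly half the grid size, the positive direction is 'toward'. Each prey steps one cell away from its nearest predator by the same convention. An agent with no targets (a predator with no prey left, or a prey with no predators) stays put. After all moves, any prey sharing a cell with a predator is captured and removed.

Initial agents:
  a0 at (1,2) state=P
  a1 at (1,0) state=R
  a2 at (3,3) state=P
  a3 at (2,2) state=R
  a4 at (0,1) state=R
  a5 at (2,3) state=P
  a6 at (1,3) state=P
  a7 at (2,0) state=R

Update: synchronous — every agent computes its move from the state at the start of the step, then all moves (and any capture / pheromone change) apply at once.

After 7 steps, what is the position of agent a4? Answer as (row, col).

t=1: a0@(2,2):P a1@(1,1):R a2@(2,3):P a3@(3,2):R a4@(3,1):R a5@(2,2):P a6@(1,0):P a7@(2,1):R
t=2: a0@(3,2):P a1@(1,2):R a2@(3,3):P a3@(0,2):R a4@(0,1):R a5@(3,2):P a6@(1,1):P a7@(2,0):R
t=3: a0@(0,2):P a1@(1,3):R a2@(0,3):P a4@(3,1):R a5@(0,2):P a6@(1,2):P a7@(1,0):R
t=4: a0@(1,2):P a1@(2,3):R a2@(1,3):P a4@(2,1):R a5@(1,2):P a6@(1,3):P a7@(2,0):R
t=5: a0@(2,2):P a1@(3,3):R a2@(2,3):P a4@(3,1):R a5@(2,2):P a6@(2,3):P a7@(3,0):R
t=6: a0@(3,2):P a1@(0,3):R a2@(3,3):P a4@(0,1):R a5@(3,2):P a6@(3,3):P a7@(0,0):R
t=7: a0@(0,2):P a1@(1,3):R a2@(0,3):P a4@(1,1):R a5@(0,2):P a6@(0,3):P a7@(1,0):R

(1, 1)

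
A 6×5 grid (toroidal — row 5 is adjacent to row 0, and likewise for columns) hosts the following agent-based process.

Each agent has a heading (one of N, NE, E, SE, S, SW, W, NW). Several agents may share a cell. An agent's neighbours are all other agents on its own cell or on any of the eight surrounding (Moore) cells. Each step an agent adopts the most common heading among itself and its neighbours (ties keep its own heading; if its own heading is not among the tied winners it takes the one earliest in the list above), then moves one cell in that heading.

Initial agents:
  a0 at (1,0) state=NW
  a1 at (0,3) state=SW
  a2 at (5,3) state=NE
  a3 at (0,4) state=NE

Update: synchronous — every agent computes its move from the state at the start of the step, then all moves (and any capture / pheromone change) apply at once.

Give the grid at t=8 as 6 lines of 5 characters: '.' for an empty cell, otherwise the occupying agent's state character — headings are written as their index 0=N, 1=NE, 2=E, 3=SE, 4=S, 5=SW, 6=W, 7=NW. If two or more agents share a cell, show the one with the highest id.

t=1: a0@(0,4):NW a1@(5,4):NE a2@(4,4):NE a3@(5,0):NE
t=2: a0@(5,0):NE a1@(4,0):NE a2@(3,0):NE a3@(4,1):NE
t=3: a0@(4,1):NE a1@(3,1):NE a2@(2,1):NE a3@(3,2):NE
t=4: a0@(3,2):NE a1@(2,2):NE a2@(1,2):NE a3@(2,3):NE
t=5: a0@(2,3):NE a1@(1,3):NE a2@(0,3):NE a3@(1,4):NE
t=6: a0@(1,4):NE a1@(0,4):NE a2@(5,4):NE a3@(0,0):NE
t=7: a0@(0,0):NE a1@(5,0):NE a2@(4,0):NE a3@(5,1):NE
t=8: a0@(5,1):NE a1@(4,1):NE a2@(3,1):NE a3@(4,2):NE

.....
.....
.....
.1...
.11..
.1...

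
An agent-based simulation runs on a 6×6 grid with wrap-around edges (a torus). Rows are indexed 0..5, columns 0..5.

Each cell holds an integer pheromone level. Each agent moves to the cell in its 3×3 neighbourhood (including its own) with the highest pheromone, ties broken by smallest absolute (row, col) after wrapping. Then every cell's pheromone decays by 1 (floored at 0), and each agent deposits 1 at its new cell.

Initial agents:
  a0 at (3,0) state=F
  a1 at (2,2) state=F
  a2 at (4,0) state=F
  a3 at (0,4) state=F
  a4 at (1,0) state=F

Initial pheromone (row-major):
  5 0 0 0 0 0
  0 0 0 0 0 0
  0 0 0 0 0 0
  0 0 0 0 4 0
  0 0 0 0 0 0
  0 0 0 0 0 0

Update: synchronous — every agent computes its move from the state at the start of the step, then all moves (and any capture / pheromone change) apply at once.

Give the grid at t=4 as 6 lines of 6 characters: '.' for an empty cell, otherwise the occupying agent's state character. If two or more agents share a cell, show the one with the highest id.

F..F..
......
......
......
......
......

t=1: a0@(2,0) a1@(1,1) a2@(3,0) a3@(0,3) a4@(0,0) | pheromone: 5 0 0 1 0 0 / 0 1 0 0 0 0 / 1 0 0 0 0 0 / 1 0 0 0 3 0 / 0 0 0 0 0 0 / 0 0 0 0 0 0
t=2: a0@(1,1) a1@(0,0) a2@(2,0) a3@(0,3) a4@(0,0) | pheromone: 6 0 0 1 0 0 / 0 1 0 0 0 0 / 1 0 0 0 0 0 / 0 0 0 0 2 0 / 0 0 0 0 0 0 / 0 0 0 0 0 0
t=3: a0@(0,0) a1@(0,0) a2@(1,1) a3@(0,3) a4@(0,0) | pheromone: 8 0 0 1 0 0 / 0 1 0 0 0 0 / 0 0 0 0 0 0 / 0 0 0 0 1 0 / 0 0 0 0 0 0 / 0 0 0 0 0 0
t=4: a0@(0,0) a1@(0,0) a2@(0,0) a3@(0,3) a4@(0,0) | pheromone: 11 0 0 1 0 0 / 0 0 0 0 0 0 / 0 0 0 0 0 0 / 0 0 0 0 0 0 / 0 0 0 0 0 0 / 0 0 0 0 0 0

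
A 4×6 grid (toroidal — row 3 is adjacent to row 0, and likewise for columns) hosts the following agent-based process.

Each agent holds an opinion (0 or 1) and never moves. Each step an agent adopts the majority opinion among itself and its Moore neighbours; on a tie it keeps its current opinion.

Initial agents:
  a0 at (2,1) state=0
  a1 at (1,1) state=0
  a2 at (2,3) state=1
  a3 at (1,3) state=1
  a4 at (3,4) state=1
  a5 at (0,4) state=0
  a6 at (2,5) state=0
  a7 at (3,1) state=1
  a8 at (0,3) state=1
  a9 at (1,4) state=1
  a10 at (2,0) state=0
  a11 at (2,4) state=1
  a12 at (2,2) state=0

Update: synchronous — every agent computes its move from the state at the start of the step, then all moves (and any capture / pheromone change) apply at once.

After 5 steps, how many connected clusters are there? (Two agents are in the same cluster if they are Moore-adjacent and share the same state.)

2

t=1: a0@(2,1):0 a1@(1,1):0 a2@(2,3):1 a3@(1,3):1 a4@(3,4):1 a5@(0,4):1 a6@(2,5):1 a7@(3,1):0 a8@(0,3):1 a9@(1,4):1 a10@(2,0):0 a11@(2,4):1 a12@(2,2):0
t=2: (unchanged — steady state)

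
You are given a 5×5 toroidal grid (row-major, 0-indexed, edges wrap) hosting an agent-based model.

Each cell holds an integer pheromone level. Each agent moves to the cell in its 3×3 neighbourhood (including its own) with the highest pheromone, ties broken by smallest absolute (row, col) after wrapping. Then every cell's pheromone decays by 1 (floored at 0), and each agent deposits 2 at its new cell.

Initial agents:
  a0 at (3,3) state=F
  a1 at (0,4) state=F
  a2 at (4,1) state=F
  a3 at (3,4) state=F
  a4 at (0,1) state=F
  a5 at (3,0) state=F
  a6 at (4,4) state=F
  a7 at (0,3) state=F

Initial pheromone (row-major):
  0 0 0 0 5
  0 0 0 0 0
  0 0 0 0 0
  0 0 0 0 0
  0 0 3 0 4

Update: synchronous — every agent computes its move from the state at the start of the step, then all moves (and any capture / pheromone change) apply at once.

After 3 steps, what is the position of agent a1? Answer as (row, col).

t=1: a0@(4,4) a1@(0,4) a2@(4,2) a3@(4,4) a4@(4,2) a5@(4,4) a6@(0,4) a7@(0,4) | pheromone: 0 0 0 0 10 / 0 0 0 0 0 / 0 0 0 0 0 / 0 0 0 0 0 / 0 0 6 0 9
t=2: a0@(0,4) a1@(0,4) a2@(4,2) a3@(0,4) a4@(4,2) a5@(0,4) a6@(0,4) a7@(0,4) | pheromone: 0 0 0 0 21 / 0 0 0 0 0 / 0 0 0 0 0 / 0 0 0 0 0 / 0 0 9 0 8
t=3: a0@(0,4) a1@(0,4) a2@(4,2) a3@(0,4) a4@(4,2) a5@(0,4) a6@(0,4) a7@(0,4) | pheromone: 0 0 0 0 32 / 0 0 0 0 0 / 0 0 0 0 0 / 0 0 0 0 0 / 0 0 12 0 7

(0, 4)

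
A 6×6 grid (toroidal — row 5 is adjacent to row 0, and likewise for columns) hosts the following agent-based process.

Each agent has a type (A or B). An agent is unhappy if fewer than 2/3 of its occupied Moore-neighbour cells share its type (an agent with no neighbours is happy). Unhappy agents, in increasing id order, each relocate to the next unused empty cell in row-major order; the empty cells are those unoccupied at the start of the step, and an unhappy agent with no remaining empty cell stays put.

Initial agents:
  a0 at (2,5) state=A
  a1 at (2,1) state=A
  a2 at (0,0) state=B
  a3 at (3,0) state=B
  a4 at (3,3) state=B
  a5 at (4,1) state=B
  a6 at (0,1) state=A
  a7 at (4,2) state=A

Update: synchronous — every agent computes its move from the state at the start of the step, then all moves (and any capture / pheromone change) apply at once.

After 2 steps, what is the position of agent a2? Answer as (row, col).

t=1: a0@(0,2):A a1@(0,3):A a2@(0,4):B a3@(0,5):B a4@(1,0):B a5@(1,1):B a6@(1,2):A a7@(1,3):A
t=2: a0@(0,2):A a1@(0,3):A a2@(0,0):B a3@(0,5):B a4@(1,0):B a5@(0,1):B a6@(1,2):A a7@(1,3):A

(0, 0)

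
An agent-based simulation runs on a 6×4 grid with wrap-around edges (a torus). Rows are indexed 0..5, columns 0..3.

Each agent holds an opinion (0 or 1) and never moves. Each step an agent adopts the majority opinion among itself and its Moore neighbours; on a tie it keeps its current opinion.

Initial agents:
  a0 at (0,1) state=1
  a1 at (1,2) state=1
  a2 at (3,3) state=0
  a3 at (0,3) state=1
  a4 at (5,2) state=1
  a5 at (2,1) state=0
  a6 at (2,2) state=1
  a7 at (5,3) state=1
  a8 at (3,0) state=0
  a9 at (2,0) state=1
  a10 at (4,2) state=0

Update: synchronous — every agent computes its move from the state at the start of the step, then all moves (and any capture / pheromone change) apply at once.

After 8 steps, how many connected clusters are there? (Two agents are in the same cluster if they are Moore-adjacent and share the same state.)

2

t=1: a0@(0,1):1 a1@(1,2):1 a2@(3,3):0 a3@(0,3):1 a4@(5,2):1 a5@(2,1):1 a6@(2,2):1 a7@(5,3):1 a8@(3,0):0 a9@(2,0):0 a10@(4,2):0
t=2: (unchanged — steady state)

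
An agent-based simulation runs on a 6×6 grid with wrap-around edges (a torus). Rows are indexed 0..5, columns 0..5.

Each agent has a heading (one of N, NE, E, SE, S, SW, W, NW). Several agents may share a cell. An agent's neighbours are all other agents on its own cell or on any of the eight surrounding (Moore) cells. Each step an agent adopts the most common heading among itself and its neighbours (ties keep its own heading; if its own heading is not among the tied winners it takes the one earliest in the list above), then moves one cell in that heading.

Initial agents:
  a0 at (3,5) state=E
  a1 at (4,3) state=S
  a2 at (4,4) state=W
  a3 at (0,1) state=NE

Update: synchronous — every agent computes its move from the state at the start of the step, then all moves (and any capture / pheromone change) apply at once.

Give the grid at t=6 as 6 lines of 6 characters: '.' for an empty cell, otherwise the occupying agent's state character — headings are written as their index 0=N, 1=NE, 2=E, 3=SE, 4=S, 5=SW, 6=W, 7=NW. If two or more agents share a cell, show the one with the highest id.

t=1: a0@(3,0):E a1@(5,3):S a2@(4,3):W a3@(5,2):NE
t=2: a0@(3,1):E a1@(0,3):S a2@(4,2):W a3@(4,3):NE
t=3: a0@(3,2):E a1@(1,3):S a2@(4,1):W a3@(3,4):NE
t=4: a0@(3,3):E a1@(2,3):S a2@(4,0):W a3@(2,5):NE
t=5: a0@(3,4):E a1@(3,3):S a2@(4,5):W a3@(1,0):NE
t=6: a0@(3,5):E a1@(4,3):S a2@(4,4):W a3@(0,1):NE

.1....
......
......
.....2
...46.
......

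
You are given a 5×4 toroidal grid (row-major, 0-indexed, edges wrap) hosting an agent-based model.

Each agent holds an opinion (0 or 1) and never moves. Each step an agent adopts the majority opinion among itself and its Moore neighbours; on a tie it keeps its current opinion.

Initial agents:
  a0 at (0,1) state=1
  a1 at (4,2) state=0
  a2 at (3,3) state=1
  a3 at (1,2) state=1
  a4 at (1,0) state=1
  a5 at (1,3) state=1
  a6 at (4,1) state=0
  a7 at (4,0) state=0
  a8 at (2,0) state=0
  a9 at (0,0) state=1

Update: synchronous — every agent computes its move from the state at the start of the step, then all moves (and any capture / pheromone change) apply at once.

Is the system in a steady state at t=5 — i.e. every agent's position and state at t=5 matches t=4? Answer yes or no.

t=1: a0@(0,1):1 a1@(4,2):0 a2@(3,3):0 a3@(1,2):1 a4@(1,0):1 a5@(1,3):1 a6@(4,1):0 a7@(4,0):1 a8@(2,0):1 a9@(0,0):1
t=2: a0@(0,1):1 a1@(4,2):0 a2@(3,3):0 a3@(1,2):1 a4@(1,0):1 a5@(1,3):1 a6@(4,1):1 a7@(4,0):1 a8@(2,0):1 a9@(0,0):1
t=3: (unchanged — steady state)

yes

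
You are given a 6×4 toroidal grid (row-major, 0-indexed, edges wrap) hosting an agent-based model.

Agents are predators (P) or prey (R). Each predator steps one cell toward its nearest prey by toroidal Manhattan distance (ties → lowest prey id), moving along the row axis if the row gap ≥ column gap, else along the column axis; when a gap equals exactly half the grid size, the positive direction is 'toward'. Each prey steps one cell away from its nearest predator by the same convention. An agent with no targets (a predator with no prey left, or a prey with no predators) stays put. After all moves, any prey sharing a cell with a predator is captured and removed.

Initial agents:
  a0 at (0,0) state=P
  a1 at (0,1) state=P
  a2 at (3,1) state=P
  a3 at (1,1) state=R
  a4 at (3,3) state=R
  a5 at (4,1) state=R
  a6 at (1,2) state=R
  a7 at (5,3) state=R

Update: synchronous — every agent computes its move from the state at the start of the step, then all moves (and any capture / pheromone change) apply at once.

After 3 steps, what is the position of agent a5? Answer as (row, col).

(1, 1)

t=1: a0@(1,0):P a1@(1,1):P a2@(4,1):P a3@(2,1):R a4@(3,2):R a5@(5,1):R a6@(2,2):R a7@(4,3):R
t=2: a0@(2,0):P a1@(2,1):P a2@(5,1):P a3@(3,1):R a4@(2,2):R a5@(0,1):R a6@(3,2):R a7@(4,2):R
t=3: a0@(3,0):P a1@(3,1):P a2@(0,1):P a3@(4,1):R a4@(2,3):R a5@(1,1):R a6@(4,2):R a7@(3,2):R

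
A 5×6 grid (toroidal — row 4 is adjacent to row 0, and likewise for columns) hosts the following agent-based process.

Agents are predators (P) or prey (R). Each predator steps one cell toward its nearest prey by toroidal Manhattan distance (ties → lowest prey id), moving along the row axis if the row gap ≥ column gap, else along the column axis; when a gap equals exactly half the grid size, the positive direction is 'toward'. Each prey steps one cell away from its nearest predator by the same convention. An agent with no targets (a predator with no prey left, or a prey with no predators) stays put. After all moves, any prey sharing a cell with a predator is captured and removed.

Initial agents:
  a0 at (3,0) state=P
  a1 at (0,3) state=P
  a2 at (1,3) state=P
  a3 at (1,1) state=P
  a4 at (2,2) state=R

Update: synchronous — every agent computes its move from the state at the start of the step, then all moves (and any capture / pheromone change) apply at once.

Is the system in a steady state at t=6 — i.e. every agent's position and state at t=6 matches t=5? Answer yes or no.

t=1: a0@(3,1):P a1@(1,3):P a2@(2,3):P a3@(2,1):P a4@(3,2):R
t=2: a0@(3,2):P a1@(2,3):P a2@(3,3):P a3@(3,1):P
t=3: (unchanged — steady state)

yes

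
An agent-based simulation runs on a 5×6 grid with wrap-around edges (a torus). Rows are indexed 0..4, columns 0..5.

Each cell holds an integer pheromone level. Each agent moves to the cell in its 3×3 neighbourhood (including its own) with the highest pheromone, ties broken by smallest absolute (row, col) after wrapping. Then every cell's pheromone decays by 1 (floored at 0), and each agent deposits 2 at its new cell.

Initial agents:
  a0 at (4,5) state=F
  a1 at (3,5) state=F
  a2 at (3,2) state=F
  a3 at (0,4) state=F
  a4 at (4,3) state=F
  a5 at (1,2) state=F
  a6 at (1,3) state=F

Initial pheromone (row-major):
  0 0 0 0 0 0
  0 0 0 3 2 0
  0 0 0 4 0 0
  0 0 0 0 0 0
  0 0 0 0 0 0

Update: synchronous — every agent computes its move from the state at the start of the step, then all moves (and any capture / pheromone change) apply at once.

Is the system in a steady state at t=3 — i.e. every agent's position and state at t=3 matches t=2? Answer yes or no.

no

t=1: a0@(0,0) a1@(2,0) a2@(2,3) a3@(1,3) a4@(0,2) a5@(2,3) a6@(2,3) | pheromone: 2 0 2 0 0 0 / 0 0 0 4 1 0 / 2 0 0 9 0 0 / 0 0 0 0 0 0 / 0 0 0 0 0 0
t=2: a0@(0,0) a1@(2,0) a2@(2,3) a3@(2,3) a4@(1,3) a5@(2,3) a6@(2,3) | pheromone: 3 0 1 0 0 0 / 0 0 0 5 0 0 / 3 0 0 16 0 0 / 0 0 0 0 0 0 / 0 0 0 0 0 0
t=3: a0@(0,0) a1@(2,0) a2@(2,3) a3@(2,3) a4@(2,3) a5@(2,3) a6@(2,3) | pheromone: 4 0 0 0 0 0 / 0 0 0 4 0 0 / 4 0 0 25 0 0 / 0 0 0 0 0 0 / 0 0 0 0 0 0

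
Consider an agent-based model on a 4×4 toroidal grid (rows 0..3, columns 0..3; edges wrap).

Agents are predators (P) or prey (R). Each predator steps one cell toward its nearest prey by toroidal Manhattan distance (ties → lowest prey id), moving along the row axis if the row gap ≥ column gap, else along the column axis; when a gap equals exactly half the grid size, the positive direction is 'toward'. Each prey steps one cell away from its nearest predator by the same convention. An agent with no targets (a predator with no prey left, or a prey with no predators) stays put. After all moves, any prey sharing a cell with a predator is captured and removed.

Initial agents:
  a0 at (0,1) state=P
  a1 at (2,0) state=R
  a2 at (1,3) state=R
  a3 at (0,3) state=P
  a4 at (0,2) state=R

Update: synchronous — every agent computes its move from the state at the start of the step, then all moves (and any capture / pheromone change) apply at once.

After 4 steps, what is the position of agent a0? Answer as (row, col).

t=1: a0@(0,2):P a1@(1,0):R a2@(2,3):R a3@(1,3):P a4@(0,3):R
t=2: a0@(0,3):P a1@(1,1):R a2@(3,3):R a3@(1,0):P a4@(0,0):R
t=3: a0@(3,3):P a1@(1,2):R a2@(2,3):R a3@(1,1):P a4@(0,1):R
t=4: a0@(2,3):P a1@(1,3):R a2@(1,3):R a3@(1,2):P a4@(3,1):R

(2, 3)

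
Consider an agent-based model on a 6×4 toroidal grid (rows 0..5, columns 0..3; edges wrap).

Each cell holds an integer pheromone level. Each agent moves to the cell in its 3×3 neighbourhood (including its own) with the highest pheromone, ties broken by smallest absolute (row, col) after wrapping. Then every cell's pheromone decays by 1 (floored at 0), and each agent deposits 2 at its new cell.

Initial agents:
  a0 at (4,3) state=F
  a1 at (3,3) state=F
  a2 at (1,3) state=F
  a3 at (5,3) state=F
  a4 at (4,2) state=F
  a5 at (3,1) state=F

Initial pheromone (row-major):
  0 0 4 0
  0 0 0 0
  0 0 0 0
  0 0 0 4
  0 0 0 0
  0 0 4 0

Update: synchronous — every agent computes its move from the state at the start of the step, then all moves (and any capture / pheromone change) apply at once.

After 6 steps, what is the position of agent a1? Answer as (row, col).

t=1: a0@(3,3) a1@(3,3) a2@(0,2) a3@(0,2) a4@(3,3) a5@(2,0) | pheromone: 0 0 7 0 / 0 0 0 0 / 2 0 0 0 / 0 0 0 9 / 0 0 0 0 / 0 0 3 0
t=2: a0@(3,3) a1@(3,3) a2@(0,2) a3@(0,2) a4@(3,3) a5@(3,3) | pheromone: 0 0 10 0 / 0 0 0 0 / 1 0 0 0 / 0 0 0 16 / 0 0 0 0 / 0 0 2 0
t=3: a0@(3,3) a1@(3,3) a2@(0,2) a3@(0,2) a4@(3,3) a5@(3,3) | pheromone: 0 0 13 0 / 0 0 0 0 / 0 0 0 0 / 0 0 0 23 / 0 0 0 0 / 0 0 1 0
t=4: a0@(3,3) a1@(3,3) a2@(0,2) a3@(0,2) a4@(3,3) a5@(3,3) | pheromone: 0 0 16 0 / 0 0 0 0 / 0 0 0 0 / 0 0 0 30 / 0 0 0 0 / 0 0 0 0
t=5: a0@(3,3) a1@(3,3) a2@(0,2) a3@(0,2) a4@(3,3) a5@(3,3) | pheromone: 0 0 19 0 / 0 0 0 0 / 0 0 0 0 / 0 0 0 37 / 0 0 0 0 / 0 0 0 0
t=6: a0@(3,3) a1@(3,3) a2@(0,2) a3@(0,2) a4@(3,3) a5@(3,3) | pheromone: 0 0 22 0 / 0 0 0 0 / 0 0 0 0 / 0 0 0 44 / 0 0 0 0 / 0 0 0 0

(3, 3)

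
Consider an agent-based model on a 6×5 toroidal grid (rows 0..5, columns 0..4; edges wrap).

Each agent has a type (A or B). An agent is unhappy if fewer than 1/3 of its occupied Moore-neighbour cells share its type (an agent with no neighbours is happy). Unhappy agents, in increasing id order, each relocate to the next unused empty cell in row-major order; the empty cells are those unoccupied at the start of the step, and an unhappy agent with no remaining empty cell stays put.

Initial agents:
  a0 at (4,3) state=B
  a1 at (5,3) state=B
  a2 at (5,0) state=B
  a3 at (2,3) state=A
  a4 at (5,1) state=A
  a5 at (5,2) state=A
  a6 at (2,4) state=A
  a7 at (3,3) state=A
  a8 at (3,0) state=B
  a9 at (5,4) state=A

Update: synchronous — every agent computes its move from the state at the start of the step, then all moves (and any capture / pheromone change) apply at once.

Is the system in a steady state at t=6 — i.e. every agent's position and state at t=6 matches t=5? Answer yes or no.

yes

t=1: a0@(0,0):B a1@(5,3):B a2@(0,1):B a3@(2,3):A a4@(5,1):A a5@(5,2):A a6@(2,4):A a7@(3,3):A a8@(0,2):B a9@(0,3):A
t=2: a0@(0,0):B a1@(5,3):B a2@(0,1):B a3@(2,3):A a4@(0,4):A a5@(5,2):A a6@(2,4):A a7@(3,3):A a8@(0,2):B a9@(0,3):A
t=3: a0@(0,0):B a1@(1,0):B a2@(0,1):B a3@(2,3):A a4@(0,4):A a5@(1,1):A a6@(2,4):A a7@(3,3):A a8@(0,2):B a9@(0,3):A
t=4: a0@(0,0):B a1@(1,0):B a2@(0,1):B a3@(2,3):A a4@(0,4):A a5@(1,2):A a6@(2,4):A a7@(3,3):A a8@(0,2):B a9@(0,3):A
t=5: (unchanged — steady state)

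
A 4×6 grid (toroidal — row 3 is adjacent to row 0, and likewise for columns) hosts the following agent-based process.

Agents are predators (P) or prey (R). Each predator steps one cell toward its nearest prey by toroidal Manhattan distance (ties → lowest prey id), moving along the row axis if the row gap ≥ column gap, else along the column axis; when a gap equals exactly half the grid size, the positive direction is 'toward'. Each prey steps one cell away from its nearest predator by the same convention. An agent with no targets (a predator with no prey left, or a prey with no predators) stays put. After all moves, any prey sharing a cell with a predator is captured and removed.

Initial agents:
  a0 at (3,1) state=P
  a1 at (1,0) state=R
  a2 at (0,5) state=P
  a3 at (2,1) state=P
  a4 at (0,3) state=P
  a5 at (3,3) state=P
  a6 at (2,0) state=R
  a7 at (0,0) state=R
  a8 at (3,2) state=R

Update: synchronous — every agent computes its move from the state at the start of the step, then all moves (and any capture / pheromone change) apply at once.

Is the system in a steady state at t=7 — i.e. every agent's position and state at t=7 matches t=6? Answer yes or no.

t=1: a0@(3,2):P a2@(0,0):P a3@(2,0):P a4@(3,3):P a5@(3,2):P a6@(2,5):R a7@(0,1):R
t=2: a0@(0,2):P a2@(0,1):P a3@(2,5):P a4@(3,4):P a5@(0,2):P a6@(2,4):R
t=3: a0@(1,2):P a2@(0,2):P a3@(2,4):P a4@(2,4):P a5@(1,2):P a6@(2,3):R
t=4: a0@(2,2):P a2@(1,2):P a3@(2,3):P a4@(2,3):P a5@(2,2):P
t=5: (unchanged — steady state)

yes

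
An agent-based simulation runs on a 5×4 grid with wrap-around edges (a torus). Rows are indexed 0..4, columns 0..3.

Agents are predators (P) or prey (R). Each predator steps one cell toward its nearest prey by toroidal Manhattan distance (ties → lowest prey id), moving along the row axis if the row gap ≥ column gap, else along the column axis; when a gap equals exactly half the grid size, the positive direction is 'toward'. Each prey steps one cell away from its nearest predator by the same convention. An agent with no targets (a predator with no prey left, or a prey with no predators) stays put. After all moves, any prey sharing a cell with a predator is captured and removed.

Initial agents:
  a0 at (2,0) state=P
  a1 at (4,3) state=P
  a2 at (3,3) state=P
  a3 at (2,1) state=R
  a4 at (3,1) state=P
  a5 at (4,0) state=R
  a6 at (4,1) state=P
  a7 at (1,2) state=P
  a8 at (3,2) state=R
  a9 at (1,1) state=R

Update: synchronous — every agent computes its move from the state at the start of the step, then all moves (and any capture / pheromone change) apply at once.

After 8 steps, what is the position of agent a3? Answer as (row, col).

t=1: a0@(2,1):P a1@(4,0):P a2@(3,2):P a3@(2,2):R a4@(2,1):P a5@(4,1):R a6@(4,0):P a7@(1,1):P a8@(3,1):R a9@(1,0):R
t=2: a0@(2,2):P a1@(4,1):P a2@(2,2):P a3@(2,3):R a4@(2,2):P a5@(4,2):R a6@(4,1):P a7@(1,0):P a9@(1,3):R
t=3: a0@(2,3):P a1@(4,2):P a2@(2,3):P a3@(2,0):R a4@(2,3):P a5@(4,3):R a6@(4,2):P a7@(1,3):P a9@(1,2):R
t=4: a0@(2,0):P a1@(4,3):P a2@(2,0):P a3@(2,1):R a4@(2,0):P a5@(4,0):R a6@(4,3):P a7@(1,2):P a9@(1,1):R
t=5: a0@(2,1):P a1@(4,0):P a2@(2,1):P a3@(2,2):R a4@(2,1):P a5@(4,1):R a6@(4,0):P a7@(1,1):P a9@(1,0):R
t=6: a0@(2,2):P a1@(4,1):P a2@(2,2):P a3@(2,3):R a4@(2,2):P a5@(4,2):R a6@(4,1):P a7@(1,0):P a9@(1,3):R
t=7: a0@(2,3):P a1@(4,2):P a2@(2,3):P a3@(2,0):R a4@(2,3):P a5@(4,3):R a6@(4,2):P a7@(1,3):P a9@(1,2):R
t=8: a0@(2,0):P a1@(4,3):P a2@(2,0):P a3@(2,1):R a4@(2,0):P a5@(4,0):R a6@(4,3):P a7@(1,2):P a9@(1,1):R

(2, 1)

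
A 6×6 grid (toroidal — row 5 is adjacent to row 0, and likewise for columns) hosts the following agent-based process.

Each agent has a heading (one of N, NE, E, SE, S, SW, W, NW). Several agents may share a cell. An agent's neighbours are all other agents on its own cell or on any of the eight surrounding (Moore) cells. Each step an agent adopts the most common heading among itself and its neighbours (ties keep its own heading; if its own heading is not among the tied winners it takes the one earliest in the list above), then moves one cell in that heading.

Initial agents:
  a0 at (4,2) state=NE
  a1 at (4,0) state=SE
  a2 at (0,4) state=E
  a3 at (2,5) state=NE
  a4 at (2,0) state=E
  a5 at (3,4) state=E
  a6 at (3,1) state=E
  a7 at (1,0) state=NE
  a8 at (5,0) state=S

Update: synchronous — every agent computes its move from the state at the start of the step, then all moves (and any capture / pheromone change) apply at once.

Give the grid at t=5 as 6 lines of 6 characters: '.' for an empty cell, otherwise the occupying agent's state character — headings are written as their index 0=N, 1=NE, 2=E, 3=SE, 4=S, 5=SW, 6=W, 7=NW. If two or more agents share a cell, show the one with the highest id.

......
......
...111
2..111
......
.1....

t=1: a0@(3,3):NE a1@(5,1):SE a2@(0,5):E a3@(1,0):NE a4@(2,1):E a5@(3,5):E a6@(3,2):E a7@(0,1):NE a8@(0,0):S
t=2: a0@(2,4):NE a1@(0,2):SE a2@(0,0):E a3@(0,1):NE a4@(2,2):E a5@(3,0):E a6@(3,3):E a7@(5,2):NE a8@(5,1):NE
t=3: a0@(1,5):NE a1@(5,3):NE a2@(5,1):NE a3@(5,2):NE a4@(2,3):E a5@(3,1):E a6@(3,4):E a7@(4,3):NE a8@(4,2):NE
t=4: a0@(0,0):NE a1@(4,4):NE a2@(4,2):NE a3@(4,3):NE a4@(2,4):E a5@(3,2):E a6@(3,5):E a7@(3,4):NE a8@(3,3):NE
t=5: a0@(5,1):NE a1@(3,5):NE a2@(3,3):NE a3@(3,4):NE a4@(2,5):E a5@(2,3):NE a6@(3,0):E a7@(2,5):NE a8@(2,4):NE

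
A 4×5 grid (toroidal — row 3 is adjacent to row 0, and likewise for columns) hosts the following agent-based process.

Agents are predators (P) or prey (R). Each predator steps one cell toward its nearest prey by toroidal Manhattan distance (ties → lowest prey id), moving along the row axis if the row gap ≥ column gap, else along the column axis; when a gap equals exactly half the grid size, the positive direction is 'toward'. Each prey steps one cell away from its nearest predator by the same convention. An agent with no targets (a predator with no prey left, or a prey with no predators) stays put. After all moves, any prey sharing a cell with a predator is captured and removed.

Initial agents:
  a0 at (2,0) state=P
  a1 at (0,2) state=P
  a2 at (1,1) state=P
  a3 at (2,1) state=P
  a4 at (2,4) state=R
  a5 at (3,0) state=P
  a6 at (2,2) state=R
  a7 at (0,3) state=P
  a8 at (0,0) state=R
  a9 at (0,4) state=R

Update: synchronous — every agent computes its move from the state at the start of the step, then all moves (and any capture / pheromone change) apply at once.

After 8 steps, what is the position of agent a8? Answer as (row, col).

(0, 0)

t=1: a0@(2,4):P a1@(1,2):P a2@(2,1):P a3@(2,2):P a4@(2,3):R a5@(0,0):P a6@(2,3):R a7@(0,4):P a8@(1,0):R
t=2: a0@(2,3):P a1@(2,2):P a2@(2,2):P a3@(2,3):P a5@(1,0):P a7@(1,4):P a8@(2,0):R
t=3: a0@(2,4):P a1@(2,1):P a2@(2,1):P a3@(2,4):P a5@(2,0):P a7@(2,4):P a8@(3,0):R
t=4: a0@(3,4):P a1@(3,1):P a2@(3,1):P a3@(3,4):P a5@(3,0):P a7@(3,4):P a8@(0,0):R
t=5: a0@(0,4):P a1@(0,1):P a2@(0,1):P a3@(0,4):P a5@(0,0):P a7@(0,4):P a8@(1,0):R
t=6: a0@(1,4):P a1@(1,1):P a2@(1,1):P a3@(1,4):P a5@(1,0):P a7@(1,4):P a8@(2,0):R
t=7: a0@(2,4):P a1@(2,1):P a2@(2,1):P a3@(2,4):P a5@(2,0):P a7@(2,4):P a8@(3,0):R
t=8: a0@(3,4):P a1@(3,1):P a2@(3,1):P a3@(3,4):P a5@(3,0):P a7@(3,4):P a8@(0,0):R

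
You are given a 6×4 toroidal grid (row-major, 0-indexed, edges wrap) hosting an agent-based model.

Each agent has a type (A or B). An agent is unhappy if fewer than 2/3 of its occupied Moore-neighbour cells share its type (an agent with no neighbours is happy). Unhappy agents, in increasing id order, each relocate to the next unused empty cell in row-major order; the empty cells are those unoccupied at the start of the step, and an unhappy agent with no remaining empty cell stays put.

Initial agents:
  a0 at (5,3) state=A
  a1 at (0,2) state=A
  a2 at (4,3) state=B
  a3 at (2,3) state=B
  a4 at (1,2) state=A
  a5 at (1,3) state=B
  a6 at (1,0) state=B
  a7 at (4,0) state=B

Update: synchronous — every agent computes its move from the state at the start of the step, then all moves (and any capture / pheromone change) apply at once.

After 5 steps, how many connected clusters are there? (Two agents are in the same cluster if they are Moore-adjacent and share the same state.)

t=1: a0@(0,0):A a1@(0,2):A a2@(0,1):B a3@(2,3):B a4@(0,3):A a5@(1,1):B a6@(1,0):B a7@(2,0):B
t=2: a0@(1,2):A a1@(1,3):A a2@(2,1):B a3@(2,3):B a4@(0,3):A a5@(2,2):B a6@(1,0):B a7@(2,0):B
t=3: a0@(0,0):A a1@(0,1):A a2@(2,1):B a3@(0,2):B a4@(0,3):A a5@(1,1):B a6@(3,0):B a7@(2,0):B
t=4: a0@(0,0):A a1@(1,0):A a2@(2,1):B a3@(1,2):B a4@(1,3):A a5@(2,2):B a6@(3,0):B a7@(2,0):B
t=5: a0@(0,0):A a1@(0,1):A a2@(2,1):B a3@(1,2):B a4@(0,2):A a5@(2,2):B a6@(3,0):B a7@(0,3):B

2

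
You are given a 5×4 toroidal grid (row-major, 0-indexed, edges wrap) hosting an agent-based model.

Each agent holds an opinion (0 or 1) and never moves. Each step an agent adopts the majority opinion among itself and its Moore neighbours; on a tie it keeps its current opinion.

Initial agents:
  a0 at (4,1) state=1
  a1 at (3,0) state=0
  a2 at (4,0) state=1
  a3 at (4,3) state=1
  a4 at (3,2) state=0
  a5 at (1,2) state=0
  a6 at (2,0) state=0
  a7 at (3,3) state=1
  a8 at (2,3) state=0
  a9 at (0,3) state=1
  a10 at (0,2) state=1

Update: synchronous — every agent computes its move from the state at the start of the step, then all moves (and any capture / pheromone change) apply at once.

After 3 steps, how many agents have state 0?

3

t=1: a0@(4,1):1 a1@(3,0):1 a2@(4,0):1 a3@(4,3):1 a4@(3,2):1 a5@(1,2):0 a6@(2,0):0 a7@(3,3):0 a8@(2,3):0 a9@(0,3):1 a10@(0,2):1
t=2: a0@(4,1):1 a1@(3,0):1 a2@(4,0):1 a3@(4,3):1 a4@(3,2):1 a5@(1,2):0 a6@(2,0):0 a7@(3,3):1 a8@(2,3):0 a9@(0,3):1 a10@(0,2):1
t=3: (unchanged — steady state)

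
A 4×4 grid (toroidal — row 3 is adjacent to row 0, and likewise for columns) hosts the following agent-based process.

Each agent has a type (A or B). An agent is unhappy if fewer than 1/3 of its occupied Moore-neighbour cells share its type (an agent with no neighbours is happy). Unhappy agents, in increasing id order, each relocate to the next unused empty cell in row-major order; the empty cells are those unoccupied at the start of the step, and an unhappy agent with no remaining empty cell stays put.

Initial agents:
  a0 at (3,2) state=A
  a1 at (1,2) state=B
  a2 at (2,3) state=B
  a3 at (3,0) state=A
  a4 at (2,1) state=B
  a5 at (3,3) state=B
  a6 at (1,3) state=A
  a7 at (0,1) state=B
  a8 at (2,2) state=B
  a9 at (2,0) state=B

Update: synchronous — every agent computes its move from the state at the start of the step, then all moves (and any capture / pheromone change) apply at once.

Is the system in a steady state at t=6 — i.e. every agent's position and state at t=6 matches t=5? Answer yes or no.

t=1: a0@(0,0):A a1@(1,2):B a2@(2,3):B a3@(0,2):A a4@(2,1):B a5@(3,3):B a6@(0,3):A a7@(0,1):B a8@(2,2):B a9@(2,0):B
t=2: a0@(0,0):A a1@(1,2):B a2@(2,3):B a3@(1,0):A a4@(2,1):B a5@(3,3):B a6@(0,3):A a7@(0,1):B a8@(2,2):B a9@(2,0):B
t=3: (unchanged — steady state)

yes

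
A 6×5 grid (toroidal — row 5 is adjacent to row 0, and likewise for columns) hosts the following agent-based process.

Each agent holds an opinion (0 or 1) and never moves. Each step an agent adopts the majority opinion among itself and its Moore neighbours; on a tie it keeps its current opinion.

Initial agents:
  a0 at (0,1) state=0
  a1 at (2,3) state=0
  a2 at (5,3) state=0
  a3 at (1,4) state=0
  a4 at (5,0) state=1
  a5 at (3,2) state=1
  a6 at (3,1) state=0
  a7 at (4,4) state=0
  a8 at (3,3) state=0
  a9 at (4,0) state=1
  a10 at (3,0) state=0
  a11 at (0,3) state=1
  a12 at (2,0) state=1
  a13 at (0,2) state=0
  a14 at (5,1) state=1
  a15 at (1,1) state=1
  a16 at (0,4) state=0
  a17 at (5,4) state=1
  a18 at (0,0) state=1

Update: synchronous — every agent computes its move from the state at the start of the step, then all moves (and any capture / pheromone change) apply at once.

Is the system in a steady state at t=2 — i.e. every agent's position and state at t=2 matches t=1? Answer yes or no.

no

t=1: a0@(0,1):1 a1@(2,3):0 a2@(5,3):0 a3@(1,4):0 a4@(5,0):1 a5@(3,2):0 a6@(3,1):1 a7@(4,4):0 a8@(3,3):0 a9@(4,0):1 a10@(3,0):0 a11@(0,3):0 a12@(2,0):0 a13@(0,2):0 a14@(5,1):1 a15@(1,1):1 a16@(0,4):1 a17@(5,4):1 a18@(0,0):1
t=2: a0@(0,1):1 a1@(2,3):0 a2@(5,3):0 a3@(1,4):0 a4@(5,0):1 a5@(3,2):0 a6@(3,1):0 a7@(4,4):0 a8@(3,3):0 a9@(4,0):1 a10@(3,0):0 a11@(0,3):0 a12@(2,0):0 a13@(0,2):0 a14@(5,1):1 a15@(1,1):1 a16@(0,4):1 a17@(5,4):1 a18@(0,0):1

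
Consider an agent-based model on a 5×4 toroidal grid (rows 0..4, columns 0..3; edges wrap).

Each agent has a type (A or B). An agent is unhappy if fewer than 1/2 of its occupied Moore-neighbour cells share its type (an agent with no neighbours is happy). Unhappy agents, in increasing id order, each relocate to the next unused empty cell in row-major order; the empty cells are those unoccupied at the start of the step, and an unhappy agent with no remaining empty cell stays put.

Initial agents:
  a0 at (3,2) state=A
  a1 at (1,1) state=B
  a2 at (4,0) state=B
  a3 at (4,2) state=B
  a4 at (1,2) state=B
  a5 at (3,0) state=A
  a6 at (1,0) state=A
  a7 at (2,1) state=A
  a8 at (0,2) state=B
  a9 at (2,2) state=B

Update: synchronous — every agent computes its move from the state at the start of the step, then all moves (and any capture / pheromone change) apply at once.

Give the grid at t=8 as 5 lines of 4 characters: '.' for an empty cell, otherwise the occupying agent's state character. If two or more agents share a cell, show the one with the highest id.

t=1: a0@(0,0):A a1@(1,1):B a2@(0,1):B a3@(4,2):B a4@(1,2):B a5@(3,0):A a6@(1,0):A a7@(2,1):A a8@(0,2):B a9@(2,2):B
t=2: a0@(0,3):A a1@(1,1):B a2@(0,1):B a3@(4,2):B a4@(1,2):B a5@(3,0):A a6@(1,0):A a7@(1,3):A a8@(0,2):B a9@(2,2):B
t=3: a0@(0,0):A a1@(1,1):B a2@(0,1):B a3@(4,2):B a4@(1,2):B a5@(3,0):A a6@(1,0):A a7@(2,0):A a8@(0,2):B a9@(2,2):B
t=4: a0@(0,3):A a1@(1,1):B a2@(0,1):B a3@(4,2):B a4@(1,2):B a5@(3,0):A a6@(1,0):A a7@(2,0):A a8@(0,2):B a9@(2,2):B
t=5: a0@(0,0):A a1@(1,1):B a2@(0,1):B a3@(4,2):B a4@(1,2):B a5@(3,0):A a6@(1,0):A a7@(2,0):A a8@(0,2):B a9@(2,2):B
t=6: a0@(0,3):A a1@(1,1):B a2@(0,1):B a3@(4,2):B a4@(1,2):B a5@(3,0):A a6@(1,0):A a7@(2,0):A a8@(0,2):B a9@(2,2):B
t=7: a0@(0,0):A a1@(1,1):B a2@(0,1):B a3@(4,2):B a4@(1,2):B a5@(3,0):A a6@(1,0):A a7@(2,0):A a8@(0,2):B a9@(2,2):B
t=8: a0@(0,3):A a1@(1,1):B a2@(0,1):B a3@(4,2):B a4@(1,2):B a5@(3,0):A a6@(1,0):A a7@(2,0):A a8@(0,2):B a9@(2,2):B

.BBA
ABB.
A.B.
A...
..B.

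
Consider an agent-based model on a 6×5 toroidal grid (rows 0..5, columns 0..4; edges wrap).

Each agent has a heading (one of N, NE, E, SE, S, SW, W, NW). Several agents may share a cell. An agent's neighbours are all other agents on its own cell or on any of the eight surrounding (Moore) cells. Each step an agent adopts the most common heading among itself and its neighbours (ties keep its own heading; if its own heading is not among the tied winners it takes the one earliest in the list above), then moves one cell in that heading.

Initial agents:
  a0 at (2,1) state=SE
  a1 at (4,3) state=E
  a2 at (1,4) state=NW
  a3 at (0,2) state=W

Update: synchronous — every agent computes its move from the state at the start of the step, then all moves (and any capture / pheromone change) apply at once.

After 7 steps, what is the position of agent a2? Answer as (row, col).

(0, 2)

t=1: a0@(3,2):SE a1@(4,4):E a2@(0,3):NW a3@(0,1):W
t=2: a0@(4,3):SE a1@(4,0):E a2@(5,2):NW a3@(0,0):W
t=3: a0@(5,4):SE a1@(4,1):E a2@(4,1):NW a3@(0,4):W
t=4: a0@(0,0):SE a1@(4,2):E a2@(3,0):NW a3@(0,3):W
t=5: a0@(1,1):SE a1@(4,3):E a2@(2,4):NW a3@(0,2):W
t=6: a0@(2,2):SE a1@(4,4):E a2@(1,3):NW a3@(0,1):W
t=7: a0@(3,3):SE a1@(4,0):E a2@(0,2):NW a3@(0,0):W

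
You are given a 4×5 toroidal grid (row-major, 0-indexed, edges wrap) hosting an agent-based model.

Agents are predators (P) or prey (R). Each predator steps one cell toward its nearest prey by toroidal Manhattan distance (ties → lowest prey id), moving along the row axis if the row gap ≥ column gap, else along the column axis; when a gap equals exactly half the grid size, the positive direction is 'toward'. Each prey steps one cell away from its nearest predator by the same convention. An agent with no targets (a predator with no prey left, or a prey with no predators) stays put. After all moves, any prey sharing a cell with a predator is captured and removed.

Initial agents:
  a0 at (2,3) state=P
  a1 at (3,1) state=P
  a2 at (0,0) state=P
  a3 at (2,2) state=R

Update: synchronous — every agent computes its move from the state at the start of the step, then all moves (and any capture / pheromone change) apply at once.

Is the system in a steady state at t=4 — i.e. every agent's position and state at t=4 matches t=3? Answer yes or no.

t=1: a0@(2,2):P a1@(2,1):P a2@(1,0):P
t=2: (unchanged — steady state)

yes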